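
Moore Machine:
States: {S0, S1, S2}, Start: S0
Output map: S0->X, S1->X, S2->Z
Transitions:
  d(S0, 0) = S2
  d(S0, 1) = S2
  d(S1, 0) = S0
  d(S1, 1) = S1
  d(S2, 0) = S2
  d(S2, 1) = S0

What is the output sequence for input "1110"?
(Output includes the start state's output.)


Start: S0 (output X)
  --1--> S2 (output Z)
  --1--> S0 (output X)
  --1--> S2 (output Z)
  --0--> S2 (output Z)

"XZXZZ"


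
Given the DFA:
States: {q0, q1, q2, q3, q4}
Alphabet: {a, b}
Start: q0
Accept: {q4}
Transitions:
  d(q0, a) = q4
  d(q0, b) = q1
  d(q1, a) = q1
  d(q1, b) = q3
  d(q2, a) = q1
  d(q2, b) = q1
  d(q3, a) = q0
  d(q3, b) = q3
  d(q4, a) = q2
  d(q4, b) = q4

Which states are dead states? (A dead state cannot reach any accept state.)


Forward reachability from each state:
  q0 -> reaches accept state q4 (live)
  q1 -> reaches accept state q4 (live)
  q2 -> reaches accept state q4 (live)
  q3 -> reaches accept state q4 (live)
  q4 -> reaches accept state q4 (live)

None (all states can reach an accept state)


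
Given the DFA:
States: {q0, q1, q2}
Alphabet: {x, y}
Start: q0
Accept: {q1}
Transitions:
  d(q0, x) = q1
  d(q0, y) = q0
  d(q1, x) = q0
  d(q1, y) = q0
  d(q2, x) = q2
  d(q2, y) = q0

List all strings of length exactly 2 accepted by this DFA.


All strings of length 2: 4 total
Accepted: 1

"yx"


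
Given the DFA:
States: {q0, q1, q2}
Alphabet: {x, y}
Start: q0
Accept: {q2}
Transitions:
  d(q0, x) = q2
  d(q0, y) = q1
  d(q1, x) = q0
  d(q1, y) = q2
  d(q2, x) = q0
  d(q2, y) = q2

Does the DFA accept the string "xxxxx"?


Trace: q0 -> q2 -> q0 -> q2 -> q0 -> q2
Final state: q2
Accept states: {q2}

Yes, accepted (final state q2 is an accept state)


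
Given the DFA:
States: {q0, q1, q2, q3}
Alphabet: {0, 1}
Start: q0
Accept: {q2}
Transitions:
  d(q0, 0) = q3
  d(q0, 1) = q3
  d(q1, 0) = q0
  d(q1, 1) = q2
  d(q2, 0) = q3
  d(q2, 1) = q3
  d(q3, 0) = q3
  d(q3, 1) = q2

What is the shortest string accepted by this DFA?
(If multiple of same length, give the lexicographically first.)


BFS by string length (lex-first path to each state shown):
  len 0: q0<-""
  len 1: q3<-"0"
  len 2: q2<-"01", q3<-"00"
Found accept state at length 2.

"01"


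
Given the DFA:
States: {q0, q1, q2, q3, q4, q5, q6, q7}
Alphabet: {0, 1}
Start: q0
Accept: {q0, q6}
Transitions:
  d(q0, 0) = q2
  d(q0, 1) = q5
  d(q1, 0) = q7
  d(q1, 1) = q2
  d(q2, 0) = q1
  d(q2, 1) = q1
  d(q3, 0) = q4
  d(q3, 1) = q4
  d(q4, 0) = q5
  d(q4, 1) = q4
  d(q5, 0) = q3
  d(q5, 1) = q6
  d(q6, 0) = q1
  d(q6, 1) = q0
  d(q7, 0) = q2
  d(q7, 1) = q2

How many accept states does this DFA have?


Accept states listed: {q0, q6}
Counting: q0(1) q6(2)

2


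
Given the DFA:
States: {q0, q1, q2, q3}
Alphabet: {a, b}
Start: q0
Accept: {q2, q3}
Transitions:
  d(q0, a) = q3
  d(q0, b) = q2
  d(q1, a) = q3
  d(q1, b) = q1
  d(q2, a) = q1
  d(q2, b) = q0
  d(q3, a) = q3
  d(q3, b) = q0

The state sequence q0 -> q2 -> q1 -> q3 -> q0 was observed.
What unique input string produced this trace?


Trace back each transition to find the symbol:
  q0 --[b]--> q2
  q2 --[a]--> q1
  q1 --[a]--> q3
  q3 --[b]--> q0

"baab"


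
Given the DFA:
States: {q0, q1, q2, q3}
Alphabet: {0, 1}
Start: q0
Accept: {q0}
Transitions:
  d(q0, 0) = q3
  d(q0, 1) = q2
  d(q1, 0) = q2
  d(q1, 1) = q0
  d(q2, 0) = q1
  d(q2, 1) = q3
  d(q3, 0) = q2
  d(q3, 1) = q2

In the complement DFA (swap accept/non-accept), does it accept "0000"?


Trace: q0 -> q3 -> q2 -> q1 -> q2
Final: q2
Original accept: {q0}
Complement: q2 is not in original accept

Yes, complement accepts (original rejects)


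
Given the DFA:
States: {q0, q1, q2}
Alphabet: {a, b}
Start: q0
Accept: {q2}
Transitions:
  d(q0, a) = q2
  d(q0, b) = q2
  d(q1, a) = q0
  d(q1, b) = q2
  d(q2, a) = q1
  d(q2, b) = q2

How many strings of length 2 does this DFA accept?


Enumerating all length-2 strings:
  "aa" -> q1 [reject]
  "ab" -> q2 [accept]
  "ba" -> q1 [reject]
  "bb" -> q2 [accept]

2 out of 4


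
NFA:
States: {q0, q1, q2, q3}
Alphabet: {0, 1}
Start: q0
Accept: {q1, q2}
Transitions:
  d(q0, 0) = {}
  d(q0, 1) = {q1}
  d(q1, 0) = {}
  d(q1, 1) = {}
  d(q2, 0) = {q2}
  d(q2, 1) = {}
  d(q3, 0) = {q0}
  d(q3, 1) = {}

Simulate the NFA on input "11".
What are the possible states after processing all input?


Start: {q0}
  --1--> {q1}
  --1--> {}

{} (empty set, no valid transitions)


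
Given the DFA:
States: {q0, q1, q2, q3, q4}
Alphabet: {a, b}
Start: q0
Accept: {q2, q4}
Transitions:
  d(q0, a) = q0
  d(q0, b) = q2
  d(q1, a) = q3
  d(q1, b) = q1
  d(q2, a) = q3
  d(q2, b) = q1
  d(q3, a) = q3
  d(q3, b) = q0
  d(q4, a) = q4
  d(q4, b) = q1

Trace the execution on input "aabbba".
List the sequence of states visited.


Input: aabbba
d(q0, a) = q0
d(q0, a) = q0
d(q0, b) = q2
d(q2, b) = q1
d(q1, b) = q1
d(q1, a) = q3


q0 -> q0 -> q0 -> q2 -> q1 -> q1 -> q3


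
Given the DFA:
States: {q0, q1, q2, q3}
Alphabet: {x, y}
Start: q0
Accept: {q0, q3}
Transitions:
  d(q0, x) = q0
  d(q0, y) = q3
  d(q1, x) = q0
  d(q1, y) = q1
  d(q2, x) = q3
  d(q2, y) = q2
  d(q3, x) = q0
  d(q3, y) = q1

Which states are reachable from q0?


BFS from q0:
  layer 0: {q0}
  layer 1: {q3}
  layer 2: {q1}

{q0, q1, q3}


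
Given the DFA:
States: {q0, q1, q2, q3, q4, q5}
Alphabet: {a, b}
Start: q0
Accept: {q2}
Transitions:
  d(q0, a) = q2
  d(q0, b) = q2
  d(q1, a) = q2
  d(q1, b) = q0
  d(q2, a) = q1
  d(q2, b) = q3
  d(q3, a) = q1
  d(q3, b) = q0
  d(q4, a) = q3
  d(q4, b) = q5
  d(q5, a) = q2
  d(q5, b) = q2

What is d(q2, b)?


Looking up transition d(q2, b)

q3


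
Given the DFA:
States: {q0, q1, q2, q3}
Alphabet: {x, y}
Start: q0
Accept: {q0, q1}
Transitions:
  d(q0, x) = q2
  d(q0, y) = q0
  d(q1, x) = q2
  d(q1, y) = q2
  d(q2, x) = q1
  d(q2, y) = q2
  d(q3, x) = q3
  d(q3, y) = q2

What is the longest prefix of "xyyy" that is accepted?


Run the DFA, marking each prefix where the state is accepting:
  "" -> q0 [accept]
  "x" -> q2 [reject]
  "xy" -> q2 [reject]
  "xyy" -> q2 [reject]
  "xyyy" -> q2 [reject]

""


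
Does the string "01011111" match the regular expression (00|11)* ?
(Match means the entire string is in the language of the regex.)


|string| = 8; first = '0'; last = '1'

No, "01011111" does not match (00|11)*


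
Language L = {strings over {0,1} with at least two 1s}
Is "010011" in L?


count('1') = 3

Yes, "010011" is in L


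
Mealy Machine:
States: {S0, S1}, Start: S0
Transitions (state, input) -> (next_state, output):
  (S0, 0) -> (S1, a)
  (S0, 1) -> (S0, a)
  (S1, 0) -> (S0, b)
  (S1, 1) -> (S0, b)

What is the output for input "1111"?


Step-by-step:
  (S0, 1) -> (S0, a)
  (S0, 1) -> (S0, a)
  (S0, 1) -> (S0, a)
  (S0, 1) -> (S0, a)

"aaaa"


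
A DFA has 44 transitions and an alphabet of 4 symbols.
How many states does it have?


Each state has exactly one transition per symbol.
states = transitions / |alphabet| = 44 / 4 = 11

11


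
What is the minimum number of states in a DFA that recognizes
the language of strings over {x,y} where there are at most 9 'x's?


States: count = 0, 1, ..., 9 (all accepting; 10 states), plus a dead state for count > 9.
Total: 10 + 1 = 11.

11


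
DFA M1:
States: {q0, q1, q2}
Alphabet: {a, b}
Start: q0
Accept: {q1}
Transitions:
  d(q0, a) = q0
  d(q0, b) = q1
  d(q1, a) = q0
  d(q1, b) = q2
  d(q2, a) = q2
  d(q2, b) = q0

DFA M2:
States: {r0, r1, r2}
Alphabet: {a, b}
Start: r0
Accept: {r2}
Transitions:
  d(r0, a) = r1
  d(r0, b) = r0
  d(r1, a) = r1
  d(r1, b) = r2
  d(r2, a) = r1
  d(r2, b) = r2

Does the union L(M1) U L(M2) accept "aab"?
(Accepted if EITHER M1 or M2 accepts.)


M1: final=q1 accepted=True
M2: final=r2 accepted=True

Yes, union accepts


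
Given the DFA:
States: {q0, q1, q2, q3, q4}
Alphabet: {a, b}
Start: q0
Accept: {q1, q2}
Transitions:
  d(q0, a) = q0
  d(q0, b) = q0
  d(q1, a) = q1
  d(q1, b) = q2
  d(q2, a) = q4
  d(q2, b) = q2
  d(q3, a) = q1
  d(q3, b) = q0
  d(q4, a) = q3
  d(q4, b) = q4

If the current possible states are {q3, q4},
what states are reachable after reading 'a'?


Apply transition on 'a' from each current state:
  d(q3, a) = q1
  d(q4, a) = q3

{q1, q3}


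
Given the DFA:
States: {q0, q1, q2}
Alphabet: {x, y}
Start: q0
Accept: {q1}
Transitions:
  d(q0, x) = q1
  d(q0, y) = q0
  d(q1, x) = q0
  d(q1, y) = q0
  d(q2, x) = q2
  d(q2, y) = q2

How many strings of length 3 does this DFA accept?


Enumerating all length-3 strings:
  "xxx" -> q1 [accept]
  "xxy" -> q0 [reject]
  "xyx" -> q1 [accept]
  "xyy" -> q0 [reject]
  "yxx" -> q0 [reject]
  "yxy" -> q0 [reject]
  "yyx" -> q1 [accept]
  "yyy" -> q0 [reject]

3 out of 8


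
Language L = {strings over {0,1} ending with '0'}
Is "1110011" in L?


last symbol = '1'

No, "1110011" is not in L


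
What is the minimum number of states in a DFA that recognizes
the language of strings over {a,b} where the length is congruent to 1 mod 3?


States track (length) mod 3.
Need 3 states: one per remainder 0..2; accept = remainder 1.

3


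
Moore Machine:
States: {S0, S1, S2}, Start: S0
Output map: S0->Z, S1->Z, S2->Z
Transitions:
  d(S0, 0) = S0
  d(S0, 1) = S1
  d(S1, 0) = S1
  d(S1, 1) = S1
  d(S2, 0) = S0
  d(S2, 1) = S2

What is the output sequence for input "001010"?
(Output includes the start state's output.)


Start: S0 (output Z)
  --0--> S0 (output Z)
  --0--> S0 (output Z)
  --1--> S1 (output Z)
  --0--> S1 (output Z)
  --1--> S1 (output Z)
  --0--> S1 (output Z)

"ZZZZZZZ"


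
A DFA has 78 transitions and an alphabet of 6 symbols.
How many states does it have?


Each state has exactly one transition per symbol.
states = transitions / |alphabet| = 78 / 6 = 13

13


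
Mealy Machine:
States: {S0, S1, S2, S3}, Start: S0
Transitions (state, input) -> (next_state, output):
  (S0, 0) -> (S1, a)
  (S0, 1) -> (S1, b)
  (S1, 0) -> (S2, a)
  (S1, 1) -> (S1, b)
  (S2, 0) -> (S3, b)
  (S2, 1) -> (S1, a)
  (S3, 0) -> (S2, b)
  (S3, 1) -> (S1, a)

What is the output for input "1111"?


Step-by-step:
  (S0, 1) -> (S1, b)
  (S1, 1) -> (S1, b)
  (S1, 1) -> (S1, b)
  (S1, 1) -> (S1, b)

"bbbb"


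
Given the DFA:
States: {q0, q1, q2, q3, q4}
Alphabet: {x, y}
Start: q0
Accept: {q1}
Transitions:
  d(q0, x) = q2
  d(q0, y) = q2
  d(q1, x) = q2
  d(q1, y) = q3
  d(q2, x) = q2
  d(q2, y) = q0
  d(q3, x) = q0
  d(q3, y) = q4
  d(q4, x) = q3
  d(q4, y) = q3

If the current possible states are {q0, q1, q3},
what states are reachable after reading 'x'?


Apply transition on 'x' from each current state:
  d(q0, x) = q2
  d(q1, x) = q2
  d(q3, x) = q0

{q0, q2}


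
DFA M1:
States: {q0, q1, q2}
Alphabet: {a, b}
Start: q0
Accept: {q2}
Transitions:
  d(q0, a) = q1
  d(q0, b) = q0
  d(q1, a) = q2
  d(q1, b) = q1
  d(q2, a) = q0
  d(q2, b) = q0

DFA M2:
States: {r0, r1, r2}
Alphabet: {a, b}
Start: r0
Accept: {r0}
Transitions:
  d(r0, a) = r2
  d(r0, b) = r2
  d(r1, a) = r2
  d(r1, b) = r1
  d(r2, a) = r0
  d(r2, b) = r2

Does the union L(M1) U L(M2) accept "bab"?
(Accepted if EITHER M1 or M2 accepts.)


M1: final=q1 accepted=False
M2: final=r2 accepted=False

No, union rejects (neither accepts)


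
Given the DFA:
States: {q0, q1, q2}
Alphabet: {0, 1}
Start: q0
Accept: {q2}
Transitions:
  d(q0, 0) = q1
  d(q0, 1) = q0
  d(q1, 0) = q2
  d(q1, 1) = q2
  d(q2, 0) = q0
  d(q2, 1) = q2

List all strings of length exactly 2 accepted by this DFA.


All strings of length 2: 4 total
Accepted: 2

"00", "01"


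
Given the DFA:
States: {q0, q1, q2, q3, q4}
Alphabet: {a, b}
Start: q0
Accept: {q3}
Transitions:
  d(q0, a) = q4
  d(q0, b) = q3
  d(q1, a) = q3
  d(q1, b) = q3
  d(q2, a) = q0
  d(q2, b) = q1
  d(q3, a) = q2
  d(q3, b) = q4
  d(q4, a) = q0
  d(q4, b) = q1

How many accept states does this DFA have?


Accept states listed: {q3}
Counting: q3(1)

1


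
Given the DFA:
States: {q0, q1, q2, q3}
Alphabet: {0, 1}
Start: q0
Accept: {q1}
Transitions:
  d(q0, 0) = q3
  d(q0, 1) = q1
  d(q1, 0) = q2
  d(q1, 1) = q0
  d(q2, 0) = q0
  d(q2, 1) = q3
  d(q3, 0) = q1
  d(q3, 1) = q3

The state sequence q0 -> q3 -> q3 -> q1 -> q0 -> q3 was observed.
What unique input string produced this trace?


Trace back each transition to find the symbol:
  q0 --[0]--> q3
  q3 --[1]--> q3
  q3 --[0]--> q1
  q1 --[1]--> q0
  q0 --[0]--> q3

"01010"


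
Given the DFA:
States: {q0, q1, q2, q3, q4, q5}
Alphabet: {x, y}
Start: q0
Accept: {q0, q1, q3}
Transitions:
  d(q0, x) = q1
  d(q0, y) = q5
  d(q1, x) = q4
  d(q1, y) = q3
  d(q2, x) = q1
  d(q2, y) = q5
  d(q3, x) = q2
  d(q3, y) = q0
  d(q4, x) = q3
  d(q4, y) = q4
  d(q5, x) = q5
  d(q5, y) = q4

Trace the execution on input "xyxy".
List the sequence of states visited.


Input: xyxy
d(q0, x) = q1
d(q1, y) = q3
d(q3, x) = q2
d(q2, y) = q5


q0 -> q1 -> q3 -> q2 -> q5


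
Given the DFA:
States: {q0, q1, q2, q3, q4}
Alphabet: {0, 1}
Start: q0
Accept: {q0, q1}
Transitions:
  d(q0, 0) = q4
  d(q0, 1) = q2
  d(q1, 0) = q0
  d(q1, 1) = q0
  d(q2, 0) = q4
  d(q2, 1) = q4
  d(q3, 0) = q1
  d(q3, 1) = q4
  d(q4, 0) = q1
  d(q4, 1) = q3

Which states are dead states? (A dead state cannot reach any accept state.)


Forward reachability from each state:
  q0 -> reaches accept state q0 (live)
  q1 -> reaches accept state q0 (live)
  q2 -> reaches accept state q0 (live)
  q3 -> reaches accept state q0 (live)
  q4 -> reaches accept state q0 (live)

None (all states can reach an accept state)


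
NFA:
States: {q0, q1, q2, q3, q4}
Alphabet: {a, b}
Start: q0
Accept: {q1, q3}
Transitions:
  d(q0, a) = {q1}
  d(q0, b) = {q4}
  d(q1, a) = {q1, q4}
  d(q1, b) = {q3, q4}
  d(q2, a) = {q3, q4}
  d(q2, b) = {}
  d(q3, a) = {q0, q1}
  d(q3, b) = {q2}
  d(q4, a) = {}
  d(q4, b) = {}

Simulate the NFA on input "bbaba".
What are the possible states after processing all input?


Start: {q0}
  --b--> {q4}
  --b--> {}
  --a--> {}
  --b--> {}
  --a--> {}

{} (empty set, no valid transitions)


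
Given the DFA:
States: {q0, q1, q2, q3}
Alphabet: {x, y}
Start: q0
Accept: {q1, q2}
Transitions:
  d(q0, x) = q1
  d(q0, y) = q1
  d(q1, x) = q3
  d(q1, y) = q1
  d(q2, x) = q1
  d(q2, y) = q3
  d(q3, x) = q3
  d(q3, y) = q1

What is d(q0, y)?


Looking up transition d(q0, y)

q1


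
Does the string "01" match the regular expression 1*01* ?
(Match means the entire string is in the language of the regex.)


|string| = 2; first = '0'; last = '1'

Yes, "01" matches 1*01*


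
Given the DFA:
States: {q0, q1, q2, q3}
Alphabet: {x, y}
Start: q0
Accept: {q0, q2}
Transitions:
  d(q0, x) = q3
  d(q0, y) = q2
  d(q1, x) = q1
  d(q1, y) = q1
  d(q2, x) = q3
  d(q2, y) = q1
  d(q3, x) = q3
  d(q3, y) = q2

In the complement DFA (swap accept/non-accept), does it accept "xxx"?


Trace: q0 -> q3 -> q3 -> q3
Final: q3
Original accept: {q0, q2}
Complement: q3 is not in original accept

Yes, complement accepts (original rejects)


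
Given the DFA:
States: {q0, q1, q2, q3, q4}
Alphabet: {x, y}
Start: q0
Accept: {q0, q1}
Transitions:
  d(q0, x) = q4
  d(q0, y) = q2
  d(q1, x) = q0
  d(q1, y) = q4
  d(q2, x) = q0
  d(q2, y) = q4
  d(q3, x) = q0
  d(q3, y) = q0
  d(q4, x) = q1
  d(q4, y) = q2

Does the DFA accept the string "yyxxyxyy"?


Trace: q0 -> q2 -> q4 -> q1 -> q0 -> q2 -> q0 -> q2 -> q4
Final state: q4
Accept states: {q0, q1}

No, rejected (final state q4 is not an accept state)


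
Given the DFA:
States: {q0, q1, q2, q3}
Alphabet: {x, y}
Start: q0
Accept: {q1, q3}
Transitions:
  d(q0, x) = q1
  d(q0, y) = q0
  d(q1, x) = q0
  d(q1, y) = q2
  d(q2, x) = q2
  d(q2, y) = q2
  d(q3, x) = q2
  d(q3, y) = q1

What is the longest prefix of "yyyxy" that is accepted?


Run the DFA, marking each prefix where the state is accepting:
  "" -> q0 [reject]
  "y" -> q0 [reject]
  "yy" -> q0 [reject]
  "yyy" -> q0 [reject]
  "yyyx" -> q1 [accept]
  "yyyxy" -> q2 [reject]

"yyyx"


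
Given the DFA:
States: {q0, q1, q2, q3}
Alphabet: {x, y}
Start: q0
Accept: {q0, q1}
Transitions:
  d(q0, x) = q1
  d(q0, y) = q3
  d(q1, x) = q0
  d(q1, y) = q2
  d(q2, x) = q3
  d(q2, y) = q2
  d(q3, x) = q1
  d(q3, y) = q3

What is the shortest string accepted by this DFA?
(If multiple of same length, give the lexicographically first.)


BFS by string length (lex-first path to each state shown):
  len 0: q0<-""
Found accept state at length 0.

"" (empty string)


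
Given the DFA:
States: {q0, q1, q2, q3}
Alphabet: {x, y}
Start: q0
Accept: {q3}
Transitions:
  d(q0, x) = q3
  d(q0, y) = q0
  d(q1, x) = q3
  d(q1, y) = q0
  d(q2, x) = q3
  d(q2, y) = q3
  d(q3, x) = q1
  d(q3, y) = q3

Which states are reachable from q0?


BFS from q0:
  layer 0: {q0}
  layer 1: {q3}
  layer 2: {q1}

{q0, q1, q3}


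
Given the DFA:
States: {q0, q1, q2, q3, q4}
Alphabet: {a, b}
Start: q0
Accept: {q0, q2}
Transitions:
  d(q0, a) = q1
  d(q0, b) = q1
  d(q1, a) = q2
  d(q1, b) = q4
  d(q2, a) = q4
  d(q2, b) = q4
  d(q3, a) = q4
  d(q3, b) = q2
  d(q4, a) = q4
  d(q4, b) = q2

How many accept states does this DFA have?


Accept states listed: {q0, q2}
Counting: q0(1) q2(2)

2


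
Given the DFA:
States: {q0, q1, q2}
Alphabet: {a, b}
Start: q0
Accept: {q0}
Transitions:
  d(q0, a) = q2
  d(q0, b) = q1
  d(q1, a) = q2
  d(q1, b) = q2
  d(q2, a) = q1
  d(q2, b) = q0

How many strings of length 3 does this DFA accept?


Enumerating all length-3 strings:
  "aaa" -> q2 [reject]
  "aab" -> q2 [reject]
  "aba" -> q2 [reject]
  "abb" -> q1 [reject]
  "baa" -> q1 [reject]
  "bab" -> q0 [accept]
  "bba" -> q1 [reject]
  "bbb" -> q0 [accept]

2 out of 8


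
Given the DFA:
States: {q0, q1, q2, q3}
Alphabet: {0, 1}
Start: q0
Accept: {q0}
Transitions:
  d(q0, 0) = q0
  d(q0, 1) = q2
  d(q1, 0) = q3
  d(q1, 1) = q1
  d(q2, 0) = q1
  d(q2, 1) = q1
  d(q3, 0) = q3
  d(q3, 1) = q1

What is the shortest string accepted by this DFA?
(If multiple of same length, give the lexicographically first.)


BFS by string length (lex-first path to each state shown):
  len 0: q0<-""
Found accept state at length 0.

"" (empty string)


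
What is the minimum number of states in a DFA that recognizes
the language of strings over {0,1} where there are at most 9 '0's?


States: count = 0, 1, ..., 9 (all accepting; 10 states), plus a dead state for count > 9.
Total: 10 + 1 = 11.

11


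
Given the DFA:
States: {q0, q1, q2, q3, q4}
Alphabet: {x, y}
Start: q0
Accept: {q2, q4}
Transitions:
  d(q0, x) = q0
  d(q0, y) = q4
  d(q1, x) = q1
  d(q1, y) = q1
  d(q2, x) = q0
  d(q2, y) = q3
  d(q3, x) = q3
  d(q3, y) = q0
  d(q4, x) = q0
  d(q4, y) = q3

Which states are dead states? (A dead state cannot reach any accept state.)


Forward reachability from each state:
  q0 -> reaches accept state q4 (live)
  q1 -> reaches {q1}, no accept state (dead)
  q2 -> reaches accept state q2 (live)
  q3 -> reaches accept state q4 (live)
  q4 -> reaches accept state q4 (live)

{q1}


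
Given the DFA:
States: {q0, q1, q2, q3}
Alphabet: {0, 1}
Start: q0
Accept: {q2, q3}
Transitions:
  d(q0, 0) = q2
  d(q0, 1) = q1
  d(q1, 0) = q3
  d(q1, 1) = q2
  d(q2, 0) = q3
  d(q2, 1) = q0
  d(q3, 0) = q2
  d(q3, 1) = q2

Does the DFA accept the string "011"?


Trace: q0 -> q2 -> q0 -> q1
Final state: q1
Accept states: {q2, q3}

No, rejected (final state q1 is not an accept state)


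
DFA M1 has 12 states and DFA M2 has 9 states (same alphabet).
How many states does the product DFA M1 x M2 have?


Product construction pairs every M1 state with every M2 state.
12 * 9 = 108

108


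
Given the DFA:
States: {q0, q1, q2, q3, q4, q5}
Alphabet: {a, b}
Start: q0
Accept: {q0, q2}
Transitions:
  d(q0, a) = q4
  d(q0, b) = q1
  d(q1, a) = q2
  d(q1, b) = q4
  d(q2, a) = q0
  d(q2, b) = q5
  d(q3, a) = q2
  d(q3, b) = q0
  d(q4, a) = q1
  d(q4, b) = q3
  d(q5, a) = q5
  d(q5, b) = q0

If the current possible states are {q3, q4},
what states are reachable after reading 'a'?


Apply transition on 'a' from each current state:
  d(q3, a) = q2
  d(q4, a) = q1

{q1, q2}


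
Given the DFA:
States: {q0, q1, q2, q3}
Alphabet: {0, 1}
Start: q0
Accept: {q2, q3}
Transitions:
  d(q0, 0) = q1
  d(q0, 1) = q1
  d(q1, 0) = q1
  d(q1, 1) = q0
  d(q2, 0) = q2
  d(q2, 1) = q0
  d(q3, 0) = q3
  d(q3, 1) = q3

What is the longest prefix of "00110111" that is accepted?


Run the DFA, marking each prefix where the state is accepting:
  "" -> q0 [reject]
  "0" -> q1 [reject]
  "00" -> q1 [reject]
  "001" -> q0 [reject]
  "0011" -> q1 [reject]
  "00110" -> q1 [reject]
  "001101" -> q0 [reject]
  "0011011" -> q1 [reject]
  "00110111" -> q0 [reject]

No prefix is accepted


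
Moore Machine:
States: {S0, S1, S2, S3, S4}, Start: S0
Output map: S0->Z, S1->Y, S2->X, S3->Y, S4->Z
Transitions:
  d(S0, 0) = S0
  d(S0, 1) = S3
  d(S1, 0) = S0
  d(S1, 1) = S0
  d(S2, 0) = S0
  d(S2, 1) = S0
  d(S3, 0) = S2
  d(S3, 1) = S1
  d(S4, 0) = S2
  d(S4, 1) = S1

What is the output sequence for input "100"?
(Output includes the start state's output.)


Start: S0 (output Z)
  --1--> S3 (output Y)
  --0--> S2 (output X)
  --0--> S0 (output Z)

"ZYXZ"


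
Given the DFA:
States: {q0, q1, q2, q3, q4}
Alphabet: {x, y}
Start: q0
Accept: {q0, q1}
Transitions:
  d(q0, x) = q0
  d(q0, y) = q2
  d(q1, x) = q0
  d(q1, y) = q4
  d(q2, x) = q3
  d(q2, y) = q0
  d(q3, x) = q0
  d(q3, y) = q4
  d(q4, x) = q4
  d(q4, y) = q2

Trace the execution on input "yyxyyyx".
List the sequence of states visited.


Input: yyxyyyx
d(q0, y) = q2
d(q2, y) = q0
d(q0, x) = q0
d(q0, y) = q2
d(q2, y) = q0
d(q0, y) = q2
d(q2, x) = q3


q0 -> q2 -> q0 -> q0 -> q2 -> q0 -> q2 -> q3


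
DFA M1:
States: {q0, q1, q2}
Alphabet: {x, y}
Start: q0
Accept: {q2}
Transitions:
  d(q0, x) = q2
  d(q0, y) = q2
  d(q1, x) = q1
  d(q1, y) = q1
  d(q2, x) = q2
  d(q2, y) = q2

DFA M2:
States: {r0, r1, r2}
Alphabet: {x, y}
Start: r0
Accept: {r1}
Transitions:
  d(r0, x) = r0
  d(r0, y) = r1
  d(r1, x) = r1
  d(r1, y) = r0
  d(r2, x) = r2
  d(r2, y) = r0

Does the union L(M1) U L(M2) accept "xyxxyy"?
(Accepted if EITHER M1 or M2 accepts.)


M1: final=q2 accepted=True
M2: final=r1 accepted=True

Yes, union accepts


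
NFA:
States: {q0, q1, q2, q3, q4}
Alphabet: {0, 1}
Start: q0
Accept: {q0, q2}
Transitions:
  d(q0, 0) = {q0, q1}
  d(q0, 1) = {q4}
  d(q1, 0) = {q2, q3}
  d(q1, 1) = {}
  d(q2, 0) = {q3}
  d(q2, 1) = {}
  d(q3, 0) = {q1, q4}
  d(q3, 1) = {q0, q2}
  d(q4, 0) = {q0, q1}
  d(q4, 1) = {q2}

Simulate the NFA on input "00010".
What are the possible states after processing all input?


Start: {q0}
  --0--> {q0, q1}
  --0--> {q0, q1, q2, q3}
  --0--> {q0, q1, q2, q3, q4}
  --1--> {q0, q2, q4}
  --0--> {q0, q1, q3}

{q0, q1, q3}


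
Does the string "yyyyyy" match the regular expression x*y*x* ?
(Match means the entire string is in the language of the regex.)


|string| = 6; first = 'y'; last = 'y'

Yes, "yyyyyy" matches x*y*x*


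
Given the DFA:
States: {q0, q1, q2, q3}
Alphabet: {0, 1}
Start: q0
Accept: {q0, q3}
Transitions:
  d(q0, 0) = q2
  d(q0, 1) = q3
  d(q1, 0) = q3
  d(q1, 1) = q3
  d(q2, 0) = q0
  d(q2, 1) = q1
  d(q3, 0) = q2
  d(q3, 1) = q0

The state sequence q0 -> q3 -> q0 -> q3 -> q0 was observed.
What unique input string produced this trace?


Trace back each transition to find the symbol:
  q0 --[1]--> q3
  q3 --[1]--> q0
  q0 --[1]--> q3
  q3 --[1]--> q0

"1111"


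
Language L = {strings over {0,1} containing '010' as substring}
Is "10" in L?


'010' does not occur

No, "10" is not in L


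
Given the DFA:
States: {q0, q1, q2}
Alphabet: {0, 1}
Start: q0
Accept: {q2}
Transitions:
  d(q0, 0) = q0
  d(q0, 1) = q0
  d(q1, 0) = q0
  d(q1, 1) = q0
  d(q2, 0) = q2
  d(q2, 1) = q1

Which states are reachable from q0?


BFS from q0:
  layer 0: {q0}

{q0}


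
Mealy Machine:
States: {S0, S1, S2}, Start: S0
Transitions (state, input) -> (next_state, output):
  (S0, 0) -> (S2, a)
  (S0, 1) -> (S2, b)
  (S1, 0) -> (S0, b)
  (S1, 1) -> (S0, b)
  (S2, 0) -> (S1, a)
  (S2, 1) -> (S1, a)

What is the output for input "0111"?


Step-by-step:
  (S0, 0) -> (S2, a)
  (S2, 1) -> (S1, a)
  (S1, 1) -> (S0, b)
  (S0, 1) -> (S2, b)

"aabb"


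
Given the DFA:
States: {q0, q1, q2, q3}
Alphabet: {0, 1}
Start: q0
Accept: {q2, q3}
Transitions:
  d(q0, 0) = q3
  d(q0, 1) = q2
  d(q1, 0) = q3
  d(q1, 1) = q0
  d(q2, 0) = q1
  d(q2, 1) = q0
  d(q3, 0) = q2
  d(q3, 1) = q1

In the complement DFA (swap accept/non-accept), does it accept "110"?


Trace: q0 -> q2 -> q0 -> q3
Final: q3
Original accept: {q2, q3}
Complement: q3 is in original accept

No, complement rejects (original accepts)


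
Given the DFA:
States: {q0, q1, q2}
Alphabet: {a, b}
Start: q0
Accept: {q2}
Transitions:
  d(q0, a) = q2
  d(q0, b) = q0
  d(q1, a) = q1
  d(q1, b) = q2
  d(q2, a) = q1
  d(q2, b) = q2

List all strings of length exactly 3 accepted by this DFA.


All strings of length 3: 8 total
Accepted: 4

"aab", "abb", "bab", "bba"


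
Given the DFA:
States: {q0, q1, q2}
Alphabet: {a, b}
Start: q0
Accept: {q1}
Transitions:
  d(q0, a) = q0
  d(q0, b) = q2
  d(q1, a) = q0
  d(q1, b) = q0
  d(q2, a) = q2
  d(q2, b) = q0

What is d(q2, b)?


Looking up transition d(q2, b)

q0


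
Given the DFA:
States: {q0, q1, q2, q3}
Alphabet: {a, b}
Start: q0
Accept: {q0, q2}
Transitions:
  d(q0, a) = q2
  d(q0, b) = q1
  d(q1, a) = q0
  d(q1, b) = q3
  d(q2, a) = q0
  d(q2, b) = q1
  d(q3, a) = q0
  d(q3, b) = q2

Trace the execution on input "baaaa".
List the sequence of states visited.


Input: baaaa
d(q0, b) = q1
d(q1, a) = q0
d(q0, a) = q2
d(q2, a) = q0
d(q0, a) = q2


q0 -> q1 -> q0 -> q2 -> q0 -> q2


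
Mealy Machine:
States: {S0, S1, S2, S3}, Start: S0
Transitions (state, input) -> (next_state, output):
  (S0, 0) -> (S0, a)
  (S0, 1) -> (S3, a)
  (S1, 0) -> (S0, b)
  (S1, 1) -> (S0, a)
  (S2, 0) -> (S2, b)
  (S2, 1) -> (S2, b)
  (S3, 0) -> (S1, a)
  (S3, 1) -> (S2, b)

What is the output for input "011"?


Step-by-step:
  (S0, 0) -> (S0, a)
  (S0, 1) -> (S3, a)
  (S3, 1) -> (S2, b)

"aab"


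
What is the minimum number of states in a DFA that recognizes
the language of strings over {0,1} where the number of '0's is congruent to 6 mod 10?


States track (count of '0') mod 10.
Need 10 states: one per remainder 0..9; accept = remainder 6.

10


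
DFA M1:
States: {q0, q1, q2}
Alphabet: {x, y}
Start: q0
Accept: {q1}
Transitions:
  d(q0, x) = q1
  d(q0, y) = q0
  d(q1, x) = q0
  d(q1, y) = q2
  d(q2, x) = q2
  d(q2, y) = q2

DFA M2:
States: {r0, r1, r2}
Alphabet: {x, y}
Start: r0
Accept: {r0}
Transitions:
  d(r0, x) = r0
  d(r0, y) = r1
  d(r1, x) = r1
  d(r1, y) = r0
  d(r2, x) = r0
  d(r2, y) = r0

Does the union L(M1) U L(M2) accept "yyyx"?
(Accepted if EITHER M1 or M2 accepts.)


M1: final=q1 accepted=True
M2: final=r1 accepted=False

Yes, union accepts


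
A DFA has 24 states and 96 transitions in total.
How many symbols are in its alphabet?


Each state has exactly one transition per symbol.
|alphabet| = transitions / states = 96 / 24 = 4

4


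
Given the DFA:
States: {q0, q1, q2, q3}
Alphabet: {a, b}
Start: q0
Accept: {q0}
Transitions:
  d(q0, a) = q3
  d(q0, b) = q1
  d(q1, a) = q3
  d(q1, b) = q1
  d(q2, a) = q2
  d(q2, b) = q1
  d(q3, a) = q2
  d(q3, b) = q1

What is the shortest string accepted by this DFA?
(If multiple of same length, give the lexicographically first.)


BFS by string length (lex-first path to each state shown):
  len 0: q0<-""
Found accept state at length 0.

"" (empty string)


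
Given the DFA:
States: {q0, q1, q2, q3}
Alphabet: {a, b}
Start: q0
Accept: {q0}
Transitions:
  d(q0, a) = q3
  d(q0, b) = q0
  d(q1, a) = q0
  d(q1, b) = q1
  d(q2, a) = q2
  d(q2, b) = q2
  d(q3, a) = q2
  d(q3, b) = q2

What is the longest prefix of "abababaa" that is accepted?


Run the DFA, marking each prefix where the state is accepting:
  "" -> q0 [accept]
  "a" -> q3 [reject]
  "ab" -> q2 [reject]
  "aba" -> q2 [reject]
  "abab" -> q2 [reject]
  "ababa" -> q2 [reject]
  "ababab" -> q2 [reject]
  "abababa" -> q2 [reject]
  "abababaa" -> q2 [reject]

""


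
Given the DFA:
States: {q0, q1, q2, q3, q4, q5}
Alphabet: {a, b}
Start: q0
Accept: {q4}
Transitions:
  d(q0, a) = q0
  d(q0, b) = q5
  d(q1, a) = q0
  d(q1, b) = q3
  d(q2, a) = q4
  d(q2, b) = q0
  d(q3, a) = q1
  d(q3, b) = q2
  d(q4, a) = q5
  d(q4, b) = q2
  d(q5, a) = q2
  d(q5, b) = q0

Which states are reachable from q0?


BFS from q0:
  layer 0: {q0}
  layer 1: {q5}
  layer 2: {q2}
  layer 3: {q4}

{q0, q2, q4, q5}


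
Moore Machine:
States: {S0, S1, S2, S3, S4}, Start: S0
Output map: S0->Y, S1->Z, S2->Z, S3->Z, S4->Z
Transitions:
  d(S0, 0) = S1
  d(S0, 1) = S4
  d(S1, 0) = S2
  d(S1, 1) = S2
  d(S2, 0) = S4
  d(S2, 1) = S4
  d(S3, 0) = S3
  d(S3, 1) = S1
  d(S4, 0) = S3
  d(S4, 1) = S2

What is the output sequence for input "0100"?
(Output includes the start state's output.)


Start: S0 (output Y)
  --0--> S1 (output Z)
  --1--> S2 (output Z)
  --0--> S4 (output Z)
  --0--> S3 (output Z)

"YZZZZ"


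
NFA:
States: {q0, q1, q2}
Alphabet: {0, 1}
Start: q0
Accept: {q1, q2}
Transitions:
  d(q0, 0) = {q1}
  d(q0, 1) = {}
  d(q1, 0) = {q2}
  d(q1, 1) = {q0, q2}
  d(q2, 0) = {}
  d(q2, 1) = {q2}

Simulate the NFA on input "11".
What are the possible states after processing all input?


Start: {q0}
  --1--> {}
  --1--> {}

{} (empty set, no valid transitions)


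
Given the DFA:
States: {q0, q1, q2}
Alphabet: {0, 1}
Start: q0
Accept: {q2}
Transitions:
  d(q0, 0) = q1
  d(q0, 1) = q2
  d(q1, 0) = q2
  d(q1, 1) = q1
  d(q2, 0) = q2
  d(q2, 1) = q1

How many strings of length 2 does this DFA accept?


Enumerating all length-2 strings:
  "00" -> q2 [accept]
  "01" -> q1 [reject]
  "10" -> q2 [accept]
  "11" -> q1 [reject]

2 out of 4


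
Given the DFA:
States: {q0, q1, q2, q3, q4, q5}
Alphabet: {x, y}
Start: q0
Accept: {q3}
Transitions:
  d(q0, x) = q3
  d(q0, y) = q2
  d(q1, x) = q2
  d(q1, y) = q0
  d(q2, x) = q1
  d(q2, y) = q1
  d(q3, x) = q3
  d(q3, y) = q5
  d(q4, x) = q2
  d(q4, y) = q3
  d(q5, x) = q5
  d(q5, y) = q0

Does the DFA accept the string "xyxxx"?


Trace: q0 -> q3 -> q5 -> q5 -> q5 -> q5
Final state: q5
Accept states: {q3}

No, rejected (final state q5 is not an accept state)


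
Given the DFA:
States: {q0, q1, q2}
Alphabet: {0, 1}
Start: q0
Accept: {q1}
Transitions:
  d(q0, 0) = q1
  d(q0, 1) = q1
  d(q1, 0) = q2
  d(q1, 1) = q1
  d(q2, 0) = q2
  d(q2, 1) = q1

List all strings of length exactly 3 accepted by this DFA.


All strings of length 3: 8 total
Accepted: 4

"001", "011", "101", "111"


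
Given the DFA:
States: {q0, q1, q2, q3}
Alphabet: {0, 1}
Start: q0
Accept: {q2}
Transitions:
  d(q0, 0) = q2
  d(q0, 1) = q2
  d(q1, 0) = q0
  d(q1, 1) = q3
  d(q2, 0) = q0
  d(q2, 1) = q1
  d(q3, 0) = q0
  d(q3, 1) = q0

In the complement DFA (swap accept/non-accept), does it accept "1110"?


Trace: q0 -> q2 -> q1 -> q3 -> q0
Final: q0
Original accept: {q2}
Complement: q0 is not in original accept

Yes, complement accepts (original rejects)


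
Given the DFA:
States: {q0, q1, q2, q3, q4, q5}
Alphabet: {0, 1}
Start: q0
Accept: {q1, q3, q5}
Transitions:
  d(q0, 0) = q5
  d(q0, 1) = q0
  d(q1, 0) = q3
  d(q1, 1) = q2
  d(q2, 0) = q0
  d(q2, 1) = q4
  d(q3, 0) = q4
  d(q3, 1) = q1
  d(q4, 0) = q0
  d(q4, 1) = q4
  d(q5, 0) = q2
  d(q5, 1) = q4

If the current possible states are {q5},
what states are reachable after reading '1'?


Apply transition on '1' from each current state:
  d(q5, 1) = q4

{q4}


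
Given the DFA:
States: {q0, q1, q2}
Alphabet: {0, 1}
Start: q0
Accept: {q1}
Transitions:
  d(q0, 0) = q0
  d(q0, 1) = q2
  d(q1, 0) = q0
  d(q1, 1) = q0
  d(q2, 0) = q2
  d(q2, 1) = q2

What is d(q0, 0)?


Looking up transition d(q0, 0)

q0


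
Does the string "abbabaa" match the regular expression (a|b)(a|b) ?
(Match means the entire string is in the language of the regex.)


|string| = 7; first = 'a'; last = 'a'

No, "abbabaa" does not match (a|b)(a|b)


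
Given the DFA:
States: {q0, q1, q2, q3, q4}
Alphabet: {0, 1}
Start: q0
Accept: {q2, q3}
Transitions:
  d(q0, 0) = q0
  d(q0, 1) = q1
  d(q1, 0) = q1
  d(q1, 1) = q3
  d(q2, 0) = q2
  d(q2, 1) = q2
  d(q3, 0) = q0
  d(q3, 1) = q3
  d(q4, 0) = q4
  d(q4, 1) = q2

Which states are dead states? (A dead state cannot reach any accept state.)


Forward reachability from each state:
  q0 -> reaches accept state q3 (live)
  q1 -> reaches accept state q3 (live)
  q2 -> reaches accept state q2 (live)
  q3 -> reaches accept state q3 (live)
  q4 -> reaches accept state q2 (live)

None (all states can reach an accept state)


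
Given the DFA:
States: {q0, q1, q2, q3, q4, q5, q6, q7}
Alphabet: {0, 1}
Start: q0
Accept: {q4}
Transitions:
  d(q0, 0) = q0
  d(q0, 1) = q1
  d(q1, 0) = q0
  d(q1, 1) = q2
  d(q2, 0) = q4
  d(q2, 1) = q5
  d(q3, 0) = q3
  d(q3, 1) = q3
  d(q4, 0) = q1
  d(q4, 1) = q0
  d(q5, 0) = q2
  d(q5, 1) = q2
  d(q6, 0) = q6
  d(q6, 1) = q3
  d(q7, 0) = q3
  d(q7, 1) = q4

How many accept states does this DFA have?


Accept states listed: {q4}
Counting: q4(1)

1


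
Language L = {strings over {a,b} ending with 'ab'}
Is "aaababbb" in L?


last two symbols = 'bb'

No, "aaababbb" is not in L


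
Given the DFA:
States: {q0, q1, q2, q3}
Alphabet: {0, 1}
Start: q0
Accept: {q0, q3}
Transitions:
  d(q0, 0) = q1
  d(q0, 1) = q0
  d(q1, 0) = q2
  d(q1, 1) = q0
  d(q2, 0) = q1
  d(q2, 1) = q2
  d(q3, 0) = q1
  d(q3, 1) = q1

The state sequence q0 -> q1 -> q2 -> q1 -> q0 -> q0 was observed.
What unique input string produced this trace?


Trace back each transition to find the symbol:
  q0 --[0]--> q1
  q1 --[0]--> q2
  q2 --[0]--> q1
  q1 --[1]--> q0
  q0 --[1]--> q0

"00011"


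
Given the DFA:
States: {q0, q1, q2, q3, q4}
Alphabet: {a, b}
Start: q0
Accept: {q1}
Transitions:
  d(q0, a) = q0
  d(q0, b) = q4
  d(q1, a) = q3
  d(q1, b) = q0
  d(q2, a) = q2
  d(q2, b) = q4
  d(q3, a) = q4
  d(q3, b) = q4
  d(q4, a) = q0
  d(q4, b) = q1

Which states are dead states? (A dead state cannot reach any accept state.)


Forward reachability from each state:
  q0 -> reaches accept state q1 (live)
  q1 -> reaches accept state q1 (live)
  q2 -> reaches accept state q1 (live)
  q3 -> reaches accept state q1 (live)
  q4 -> reaches accept state q1 (live)

None (all states can reach an accept state)


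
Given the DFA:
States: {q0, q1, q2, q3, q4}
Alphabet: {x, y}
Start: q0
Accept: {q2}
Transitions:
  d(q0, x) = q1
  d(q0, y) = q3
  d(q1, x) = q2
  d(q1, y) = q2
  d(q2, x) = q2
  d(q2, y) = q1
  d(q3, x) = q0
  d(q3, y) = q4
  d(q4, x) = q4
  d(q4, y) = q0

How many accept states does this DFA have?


Accept states listed: {q2}
Counting: q2(1)

1


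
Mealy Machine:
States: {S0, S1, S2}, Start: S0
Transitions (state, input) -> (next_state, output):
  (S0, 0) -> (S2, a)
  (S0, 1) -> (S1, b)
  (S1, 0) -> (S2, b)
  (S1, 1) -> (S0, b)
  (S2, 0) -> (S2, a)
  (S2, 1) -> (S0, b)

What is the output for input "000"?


Step-by-step:
  (S0, 0) -> (S2, a)
  (S2, 0) -> (S2, a)
  (S2, 0) -> (S2, a)

"aaa"


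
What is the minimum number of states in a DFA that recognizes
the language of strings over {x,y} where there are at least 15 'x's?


States: count = 0, 1, ..., 14, and a final '>= 15' state.
Total: 15 + 1 = 16. Accept = '>= 15' state.

16


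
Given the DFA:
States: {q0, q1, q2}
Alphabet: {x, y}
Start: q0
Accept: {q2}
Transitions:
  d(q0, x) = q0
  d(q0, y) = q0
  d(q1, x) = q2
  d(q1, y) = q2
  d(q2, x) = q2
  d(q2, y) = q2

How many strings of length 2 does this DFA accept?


Enumerating all length-2 strings:
  "xx" -> q0 [reject]
  "xy" -> q0 [reject]
  "yx" -> q0 [reject]
  "yy" -> q0 [reject]

0 out of 4


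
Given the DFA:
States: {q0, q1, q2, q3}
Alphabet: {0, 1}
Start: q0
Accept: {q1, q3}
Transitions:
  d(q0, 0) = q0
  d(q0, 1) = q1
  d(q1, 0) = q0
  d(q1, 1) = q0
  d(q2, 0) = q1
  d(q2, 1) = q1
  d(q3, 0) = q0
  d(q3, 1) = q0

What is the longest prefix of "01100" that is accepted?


Run the DFA, marking each prefix where the state is accepting:
  "" -> q0 [reject]
  "0" -> q0 [reject]
  "01" -> q1 [accept]
  "011" -> q0 [reject]
  "0110" -> q0 [reject]
  "01100" -> q0 [reject]

"01"


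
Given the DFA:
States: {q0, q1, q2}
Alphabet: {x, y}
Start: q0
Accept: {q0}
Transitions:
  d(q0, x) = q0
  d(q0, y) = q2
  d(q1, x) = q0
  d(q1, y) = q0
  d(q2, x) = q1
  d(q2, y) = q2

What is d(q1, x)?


Looking up transition d(q1, x)

q0


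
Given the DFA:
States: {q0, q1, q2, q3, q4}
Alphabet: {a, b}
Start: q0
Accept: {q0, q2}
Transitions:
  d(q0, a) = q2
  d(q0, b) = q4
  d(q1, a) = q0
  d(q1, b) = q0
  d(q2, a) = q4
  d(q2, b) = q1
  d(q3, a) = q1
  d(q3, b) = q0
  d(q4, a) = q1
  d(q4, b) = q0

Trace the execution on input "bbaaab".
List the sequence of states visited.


Input: bbaaab
d(q0, b) = q4
d(q4, b) = q0
d(q0, a) = q2
d(q2, a) = q4
d(q4, a) = q1
d(q1, b) = q0


q0 -> q4 -> q0 -> q2 -> q4 -> q1 -> q0


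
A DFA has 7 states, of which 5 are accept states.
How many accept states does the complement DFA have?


Complement swaps accept and non-accept states.
7 - 5 = 2

2


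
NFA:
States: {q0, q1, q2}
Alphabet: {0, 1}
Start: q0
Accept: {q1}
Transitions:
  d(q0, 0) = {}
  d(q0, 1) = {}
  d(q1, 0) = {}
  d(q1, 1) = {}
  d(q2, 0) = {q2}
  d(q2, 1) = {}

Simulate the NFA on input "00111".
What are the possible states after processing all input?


Start: {q0}
  --0--> {}
  --0--> {}
  --1--> {}
  --1--> {}
  --1--> {}

{} (empty set, no valid transitions)


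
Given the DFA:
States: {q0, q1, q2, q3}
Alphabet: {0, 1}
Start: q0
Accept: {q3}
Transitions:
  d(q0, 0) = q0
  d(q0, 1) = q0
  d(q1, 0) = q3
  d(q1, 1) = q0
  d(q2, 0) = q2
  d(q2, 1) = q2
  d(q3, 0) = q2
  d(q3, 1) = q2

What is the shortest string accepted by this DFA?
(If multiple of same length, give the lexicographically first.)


BFS by string length (lex-first path to each state shown):
  len 0: q0<-""
  len 1: q0<-"0"
  len 2: q0<-"00"
  len 3: q0<-"000"
  len 4: q0<-"0000"
  len 5: q0<-"00000"
  len 6: q0<-"000000"
  len 7: q0<-"0000000"
  len 8: q0<-"00000000"

No string accepted (empty language)


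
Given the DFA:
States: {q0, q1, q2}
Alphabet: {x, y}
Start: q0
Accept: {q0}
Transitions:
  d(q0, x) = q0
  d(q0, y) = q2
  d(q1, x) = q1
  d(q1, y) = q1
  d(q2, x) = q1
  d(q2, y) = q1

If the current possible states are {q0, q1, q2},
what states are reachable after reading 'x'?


Apply transition on 'x' from each current state:
  d(q0, x) = q0
  d(q1, x) = q1
  d(q2, x) = q1

{q0, q1}


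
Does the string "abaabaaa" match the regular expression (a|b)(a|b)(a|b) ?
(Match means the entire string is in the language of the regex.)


|string| = 8; first = 'a'; last = 'a'

No, "abaabaaa" does not match (a|b)(a|b)(a|b)


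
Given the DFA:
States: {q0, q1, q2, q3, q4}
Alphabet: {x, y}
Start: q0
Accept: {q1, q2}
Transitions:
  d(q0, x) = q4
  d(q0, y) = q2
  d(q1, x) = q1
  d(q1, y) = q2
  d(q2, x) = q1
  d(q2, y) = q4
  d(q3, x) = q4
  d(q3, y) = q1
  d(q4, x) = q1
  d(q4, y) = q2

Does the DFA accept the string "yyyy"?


Trace: q0 -> q2 -> q4 -> q2 -> q4
Final state: q4
Accept states: {q1, q2}

No, rejected (final state q4 is not an accept state)


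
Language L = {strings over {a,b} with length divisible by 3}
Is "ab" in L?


length = 2; 2 mod 3 = 2

No, "ab" is not in L


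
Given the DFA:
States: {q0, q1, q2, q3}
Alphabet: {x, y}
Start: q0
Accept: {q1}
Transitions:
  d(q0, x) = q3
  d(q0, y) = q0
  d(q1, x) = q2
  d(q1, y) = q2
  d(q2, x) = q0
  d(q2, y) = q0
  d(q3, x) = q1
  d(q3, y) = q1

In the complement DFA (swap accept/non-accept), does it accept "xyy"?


Trace: q0 -> q3 -> q1 -> q2
Final: q2
Original accept: {q1}
Complement: q2 is not in original accept

Yes, complement accepts (original rejects)


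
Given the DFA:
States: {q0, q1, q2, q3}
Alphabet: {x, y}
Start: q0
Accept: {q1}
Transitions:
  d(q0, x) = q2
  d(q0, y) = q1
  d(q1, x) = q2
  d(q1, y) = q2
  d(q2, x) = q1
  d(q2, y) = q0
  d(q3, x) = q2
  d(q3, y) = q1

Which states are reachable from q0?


BFS from q0:
  layer 0: {q0}
  layer 1: {q1, q2}

{q0, q1, q2}


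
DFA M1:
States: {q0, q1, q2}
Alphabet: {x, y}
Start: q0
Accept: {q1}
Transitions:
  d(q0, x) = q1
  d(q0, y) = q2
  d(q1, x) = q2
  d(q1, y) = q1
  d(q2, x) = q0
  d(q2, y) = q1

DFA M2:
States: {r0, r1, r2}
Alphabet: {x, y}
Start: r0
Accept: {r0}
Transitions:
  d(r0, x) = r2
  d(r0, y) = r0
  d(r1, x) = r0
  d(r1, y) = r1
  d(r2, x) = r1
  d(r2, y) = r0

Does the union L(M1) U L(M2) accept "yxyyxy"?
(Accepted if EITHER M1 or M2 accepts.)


M1: final=q1 accepted=True
M2: final=r0 accepted=True

Yes, union accepts
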